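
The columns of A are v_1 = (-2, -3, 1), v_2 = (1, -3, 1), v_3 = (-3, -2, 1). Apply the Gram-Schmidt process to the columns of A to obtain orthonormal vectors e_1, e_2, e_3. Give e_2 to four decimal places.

e_2 = (0.8452, -0.5071, 0.1690)

e_1 = v_1/‖v_1‖ = (-2, -3, 1)/3.7417 = (-0.5345, -0.8018, 0.2673).
r_{12} = e_1·v_2 = 2.1381.
u_2 = v_2 − 2.1381·e_1 = (2.1429, -1.2857, 0.4286).
‖u_2‖ = 2.5355, so e_2 = (0.8452, -0.5071, 0.1690).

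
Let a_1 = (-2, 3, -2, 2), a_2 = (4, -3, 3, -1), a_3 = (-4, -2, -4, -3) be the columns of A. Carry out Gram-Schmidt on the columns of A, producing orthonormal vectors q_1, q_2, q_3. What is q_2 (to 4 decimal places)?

a_1 = (-2, 3, -2, 2); ‖a_1‖ = 4.5826, so q_1 = (-0.4364, 0.6547, -0.4364, 0.4364).
q_1·a_2 = (-0.4364)·4 + 0.6547·(-3) + (-0.4364)·3 + 0.4364·(-1) = -5.4554.
u_2 = a_2 + 5.4554·q_1 = (1.6190, 0.5714, 0.6190, 1.3810).
‖u_2‖ = 2.2887, so q_2 = (0.7074, 0.2497, 0.2705, 0.6034).

q_2 = (0.7074, 0.2497, 0.2705, 0.6034)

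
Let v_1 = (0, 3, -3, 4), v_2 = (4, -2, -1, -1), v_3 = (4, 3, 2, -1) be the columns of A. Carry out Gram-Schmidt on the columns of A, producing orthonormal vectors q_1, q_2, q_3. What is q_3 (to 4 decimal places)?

v_1 = (0, 3, -3, 4); ‖v_1‖ = 5.8310, so q_1 = (0.0000, 0.5145, -0.5145, 0.6860).
q_1·v_2 = 0.0000·4 + 0.5145·(-2) + (-0.5145)·(-1) + 0.6860·(-1) = -1.2005.
u_2 = v_2 + 1.2005·q_1 = (4.0000, -1.3824, -1.6176, -0.1765).
‖u_2‖ = 4.5342, so q_2 = (0.8822, -0.3049, -0.3568, -0.0389).
q_1·v_3 = 0.0000·4 + 0.5145·3 + (-0.5145)·2 + 0.6860·(-1) = -0.1715; q_2·v_3 = 0.8822·4 + (-0.3049)·3 + (-0.3568)·2 + (-0.0389)·(-1) = 1.9395.
u_3 = v_3 + 0.1715·q_1 − 1.9395·q_2 = (2.2890, 3.6795, 2.6037, -0.8069).
‖u_3‖ = 5.1195, so q_3 = (0.4471, 0.7187, 0.5086, -0.1576).

q_3 = (0.4471, 0.7187, 0.5086, -0.1576)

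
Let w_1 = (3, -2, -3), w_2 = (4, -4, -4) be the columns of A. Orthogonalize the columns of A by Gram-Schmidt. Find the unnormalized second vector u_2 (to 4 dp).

u_2 = (-0.3636, -1.0909, 0.3636)

e_1 = w_1/‖w_1‖ = (3, -2, -3)/4.6904 = (0.6396, -0.4264, -0.6396).
r_{12} = e_1·w_2 = 6.8224.
u_2 = w_2 − 6.8224·e_1 = (-0.3636, -1.0909, 0.3636).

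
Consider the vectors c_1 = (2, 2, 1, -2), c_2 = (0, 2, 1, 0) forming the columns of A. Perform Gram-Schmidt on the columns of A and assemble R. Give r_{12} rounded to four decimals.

c_1 = (2, 2, 1, -2); ‖c_1‖ = 3.6056, so q_1 = (0.5547, 0.5547, 0.2774, -0.5547).
r_{12} = q_1·c_2 = 1.3868.

r_{12} = 1.3868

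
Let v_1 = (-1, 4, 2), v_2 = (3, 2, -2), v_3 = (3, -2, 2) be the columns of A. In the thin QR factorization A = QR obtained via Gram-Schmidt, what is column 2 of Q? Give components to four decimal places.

q_2 = (0.7402, 0.4395, -0.5089)

v_1 = (-1, 4, 2); ‖v_1‖ = 4.5826, so q_1 = (-0.2182, 0.8729, 0.4364).
q_1·v_2 = (-0.2182)·3 + 0.8729·2 + 0.4364·(-2) = 0.2182.
u_2 = v_2 − 0.2182·q_1 = (3.0476, 1.8095, -2.0952).
‖u_2‖ = 4.1173, so q_2 = (0.7402, 0.4395, -0.5089).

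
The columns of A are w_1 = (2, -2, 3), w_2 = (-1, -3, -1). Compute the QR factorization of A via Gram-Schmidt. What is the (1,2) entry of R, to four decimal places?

r_{12} = 0.2425

w_1 = (2, -2, 3); ‖w_1‖ = 4.1231, so e_1 = (0.4851, -0.4851, 0.7276).
r_{12} = e_1·w_2 = 0.2425.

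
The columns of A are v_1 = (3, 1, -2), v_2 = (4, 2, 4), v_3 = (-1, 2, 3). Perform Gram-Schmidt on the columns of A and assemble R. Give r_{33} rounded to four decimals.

v_1 = (3, 1, -2); ‖v_1‖ = 3.7417, so e_1 = (0.8018, 0.2673, -0.5345).
e_1·v_2 = 0.8018·4 + 0.2673·2 + (-0.5345)·4 = 1.6036.
u_2 = v_2 − 1.6036·e_1 = (2.7143, 1.5714, 4.8571).
‖u_2‖ = 5.7817, so e_2 = (0.4695, 0.2718, 0.8401).
e_1·v_3 = 0.8018·(-1) + 0.2673·2 + (-0.5345)·3 = -1.8708; e_2·v_3 = 0.4695·(-1) + 0.2718·2 + 0.8401·3 = 2.5944.
u_3 = v_3 + 1.8708·e_1 − 2.5944·e_2 = (-0.7179, 1.7949, -0.1795).
r_{33} = ‖u_3‖ = 1.9415.

r_{33} = 1.9415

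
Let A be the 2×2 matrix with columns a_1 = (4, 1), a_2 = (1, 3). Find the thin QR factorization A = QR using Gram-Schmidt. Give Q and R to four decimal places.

Q = [[0.9701, -0.2425], [0.2425, 0.9701]], R = [[4.1231, 1.6977], [0.0000, 2.6679]]

a_1 = (4, 1); ‖a_1‖ = 4.1231, so q_1 = (0.9701, 0.2425).
q_1·a_2 = 0.9701·1 + 0.2425·3 = 1.6977.
u_2 = a_2 − 1.6977·q_1 = (-0.6471, 2.5882).
‖u_2‖ = 2.6679, so q_2 = (-0.2425, 0.9701).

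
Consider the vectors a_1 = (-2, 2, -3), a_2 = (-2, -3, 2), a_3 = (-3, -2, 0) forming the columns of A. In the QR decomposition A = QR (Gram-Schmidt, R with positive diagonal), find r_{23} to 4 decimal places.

a_1 = (-2, 2, -3); ‖a_1‖ = 4.1231, so e_1 = (-0.4851, 0.4851, -0.7276).
e_1·a_2 = (-0.4851)·(-2) + 0.4851·(-3) + (-0.7276)·2 = -1.9403.
u_2 = a_2 + 1.9403·e_1 = (-2.9412, -2.0588, 0.5882).
‖u_2‖ = 3.6380, so e_2 = (-0.8085, -0.5659, 0.1617).
r_{23} = e_2·a_3 = 3.5572.

r_{23} = 3.5572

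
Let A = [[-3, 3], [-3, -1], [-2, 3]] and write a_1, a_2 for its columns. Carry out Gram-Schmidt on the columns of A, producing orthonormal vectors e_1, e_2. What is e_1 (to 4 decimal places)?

e_1 = a_1/‖a_1‖ = (-3, -3, -2)/4.6904 = (-0.6396, -0.6396, -0.4264).

e_1 = (-0.6396, -0.6396, -0.4264)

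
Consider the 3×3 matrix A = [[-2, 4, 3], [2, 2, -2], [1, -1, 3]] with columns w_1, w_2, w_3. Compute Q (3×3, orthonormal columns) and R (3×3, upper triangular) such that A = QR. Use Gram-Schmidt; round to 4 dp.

Q = [[-0.6667, 0.6768, 0.3123], [0.6667, 0.7288, -0.1562], [0.3333, -0.1041, 0.9370]], R = [[3.0000, -1.6667, -2.3333], [0.0000, 4.2687, 0.2603], [0.0000, 0.0000, 4.0605]]

q_1 = w_1/‖w_1‖ = (-2, 2, 1)/3.0000 = (-0.6667, 0.6667, 0.3333).
r_{12} = q_1·w_2 = -1.6667.
u_2 = w_2 + 1.6667·q_1 = (2.8889, 3.1111, -0.4444).
‖u_2‖ = 4.2687, so q_2 = (0.6768, 0.7288, -0.1041).
r_{13} = q_1·w_3 = -2.3333; r_{23} = q_2·w_3 = 0.2603.
u_3 = w_3 + 2.3333·q_1 − 0.2603·q_2 = (1.2683, -0.6341, 3.8049).
‖u_3‖ = 4.0605, so q_3 = (0.3123, -0.1562, 0.9370).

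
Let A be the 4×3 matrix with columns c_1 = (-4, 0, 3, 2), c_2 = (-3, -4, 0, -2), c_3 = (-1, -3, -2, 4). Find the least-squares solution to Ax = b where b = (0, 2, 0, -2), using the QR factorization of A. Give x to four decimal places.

x = (-0.0390, -0.0174, -0.4548)

q_1 = c_1/‖c_1‖ = (-4, 0, 3, 2)/5.3852 = (-0.7428, 0.0000, 0.5571, 0.3714).
r_{12} = q_1·c_2 = 1.4856.
u_2 = c_2 − 1.4856·q_1 = (-1.8966, -4.0000, -0.8276, -2.5517).
‖u_2‖ = 5.1762, so q_2 = (-0.3664, -0.7728, -0.1599, -0.4930).
r_{13} = q_1·c_3 = 1.1142; r_{23} = q_2·c_3 = 1.0326.
u_3 = c_3 − 1.1142·q_1 − 1.0326·q_2 = (0.2059, -2.2021, -2.4556, 4.0952).
‖u_3‖ = 5.2624, so q_3 = (0.0391, -0.4185, -0.4666, 0.7782).
Qᵀb = (-0.7428, -0.5596, -2.3933).
Back-substitute: x_3 = -2.3933/5.2624 = -0.4548.
x_2 = (-0.5596 − 1.0326·(-0.4548))/5.1762 = -0.0174.
x_1 = (-0.7428 − 1.4856·(-0.0174) − 1.1142·(-0.4548))/5.3852 = -0.0390.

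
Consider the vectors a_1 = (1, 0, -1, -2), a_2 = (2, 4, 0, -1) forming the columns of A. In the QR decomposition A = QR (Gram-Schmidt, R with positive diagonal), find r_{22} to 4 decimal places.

e_1 = a_1/‖a_1‖ = (1, 0, -1, -2)/2.4495 = (0.4082, 0.0000, -0.4082, -0.8165).
r_{12} = e_1·a_2 = 1.6330.
u_2 = a_2 − 1.6330·e_1 = (1.3333, 4.0000, 0.6667, 0.3333).
r_{22} = ‖u_2‖ = 4.2817.

r_{22} = 4.2817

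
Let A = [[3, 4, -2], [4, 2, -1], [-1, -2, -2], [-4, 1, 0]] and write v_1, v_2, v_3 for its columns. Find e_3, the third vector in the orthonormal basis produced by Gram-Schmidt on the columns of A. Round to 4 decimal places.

e_3 = (-0.3848, -0.0734, -0.9102, -0.1345)

e_1 = v_1/‖v_1‖ = (3, 4, -1, -4)/6.4807 = (0.4629, 0.6172, -0.1543, -0.6172).
r_{12} = e_1·v_2 = 2.7775.
u_2 = v_2 − 2.7775·e_1 = (2.7143, 0.2857, -1.5714, 2.7143).
‖u_2‖ = 4.1576, so e_2 = (0.6528, 0.0687, -0.3780, 0.6528).
r_{13} = e_1·v_3 = -1.2344; r_{23} = e_2·v_3 = -0.6185.
u_3 = v_3 + 1.2344·e_1 + 0.6185·e_2 = (-1.0248, -0.1956, -2.4242, -0.3581).
‖u_3‖ = 2.6634, so e_3 = (-0.3848, -0.0734, -0.9102, -0.1345).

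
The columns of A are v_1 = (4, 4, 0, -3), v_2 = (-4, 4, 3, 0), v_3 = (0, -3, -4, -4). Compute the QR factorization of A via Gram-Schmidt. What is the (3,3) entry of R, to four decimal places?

r_{33} = 5.1915

v_1 = (4, 4, 0, -3); ‖v_1‖ = 6.4031, so q_1 = (0.6247, 0.6247, 0.0000, -0.4685).
q_1·v_2 = 0.6247·(-4) + 0.6247·4 + 0.0000·3 + (-0.4685)·0 = 0.0000.
u_2 = v_2 + 0.0000·q_1 = (-4.0000, 4.0000, 3.0000, 0.0000).
‖u_2‖ = 6.4031, so q_2 = (-0.6247, 0.6247, 0.4685, 0.0000).
q_1·v_3 = 0.6247·0 + 0.6247·(-3) + 0.0000·(-4) + (-0.4685)·(-4) = 0.0000; q_2·v_3 = (-0.6247)·0 + 0.6247·(-3) + 0.4685·(-4) + 0.0000·(-4) = -3.7482.
u_3 = v_3 + 0.0000·q_1 + 3.7482·q_2 = (-2.3415, -0.6585, -2.2439, -4.0000).
r_{33} = ‖u_3‖ = 5.1915.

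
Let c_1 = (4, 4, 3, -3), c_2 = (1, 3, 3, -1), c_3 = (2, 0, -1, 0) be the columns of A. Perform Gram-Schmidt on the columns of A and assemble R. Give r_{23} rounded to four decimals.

c_1 = (4, 4, 3, -3); ‖c_1‖ = 7.0711, so q_1 = (0.5657, 0.5657, 0.4243, -0.4243).
q_1·c_2 = 0.5657·1 + 0.5657·3 + 0.4243·3 + (-0.4243)·(-1) = 3.9598.
u_2 = c_2 − 3.9598·q_1 = (-1.2400, 0.7600, 1.3200, 0.6800).
‖u_2‖ = 2.0785, so q_2 = (-0.5966, 0.3657, 0.6351, 0.3272).
r_{23} = q_2·c_3 = -1.8283.

r_{23} = -1.8283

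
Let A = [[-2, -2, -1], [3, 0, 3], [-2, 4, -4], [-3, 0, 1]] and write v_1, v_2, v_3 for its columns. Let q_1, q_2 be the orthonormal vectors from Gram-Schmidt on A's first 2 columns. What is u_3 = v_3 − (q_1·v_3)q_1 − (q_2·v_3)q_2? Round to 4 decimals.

u_3 = (-1.1429, 1.4286, -0.5714, 2.5714)

v_1 = (-2, 3, -2, -3); ‖v_1‖ = 5.0990, so q_1 = (-0.3922, 0.5883, -0.3922, -0.5883).
q_1·v_2 = (-0.3922)·(-2) + 0.5883·0 + (-0.3922)·4 + (-0.5883)·0 = -0.7845.
u_2 = v_2 + 0.7845·q_1 = (-2.3077, 0.4615, 3.6923, -0.4615).
‖u_2‖ = 4.4028, so q_2 = (-0.5241, 0.1048, 0.8386, -0.1048).
q_1·v_3 = (-0.3922)·(-1) + 0.5883·3 + (-0.3922)·(-4) + (-0.5883)·1 = 3.1379; q_2·v_3 = (-0.5241)·(-1) + 0.1048·3 + 0.8386·(-4) + (-0.1048)·1 = -2.6207.
u_3 = v_3 − 3.1379·q_1 + 2.6207·q_2 = (-1.1429, 1.4286, -0.5714, 2.5714).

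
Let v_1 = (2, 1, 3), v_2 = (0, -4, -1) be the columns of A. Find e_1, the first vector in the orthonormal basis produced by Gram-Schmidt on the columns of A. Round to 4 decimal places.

v_1 = (2, 1, 3); ‖v_1‖ = 3.7417, so e_1 = (0.5345, 0.2673, 0.8018).

e_1 = (0.5345, 0.2673, 0.8018)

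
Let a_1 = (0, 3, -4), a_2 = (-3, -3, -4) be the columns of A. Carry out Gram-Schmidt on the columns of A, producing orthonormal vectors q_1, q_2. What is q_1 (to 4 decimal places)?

a_1 = (0, 3, -4); ‖a_1‖ = 5.0000, so q_1 = (0.0000, 0.6000, -0.8000).

q_1 = (0.0000, 0.6000, -0.8000)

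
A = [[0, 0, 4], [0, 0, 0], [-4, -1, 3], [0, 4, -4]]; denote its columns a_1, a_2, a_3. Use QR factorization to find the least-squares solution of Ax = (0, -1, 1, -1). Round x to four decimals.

x = (-0.1875, -0.2500, 0.0000)

q_1 = a_1/‖a_1‖ = (0, 0, -4, 0)/4.0000 = (0.0000, 0.0000, -1.0000, 0.0000).
r_{12} = q_1·a_2 = 1.0000.
u_2 = a_2 − 1.0000·q_1 = (0.0000, 0.0000, 0.0000, 4.0000).
‖u_2‖ = 4.0000, so q_2 = (0.0000, 0.0000, 0.0000, 1.0000).
r_{13} = q_1·a_3 = -3.0000; r_{23} = q_2·a_3 = -4.0000.
u_3 = a_3 + 3.0000·q_1 + 4.0000·q_2 = (4.0000, 0.0000, 0.0000, 0.0000).
‖u_3‖ = 4.0000, so q_3 = (1.0000, 0.0000, 0.0000, 0.0000).
Qᵀb = (-1.0000, -1.0000, 0.0000).
Back-substitute: x_3 = 0.0000/4.0000 = 0.0000.
x_2 = (-1.0000 + 4.0000·0.0000)/4.0000 = -0.2500.
x_1 = (-1.0000 − 1.0000·(-0.2500) + 3.0000·0.0000)/4.0000 = -0.1875.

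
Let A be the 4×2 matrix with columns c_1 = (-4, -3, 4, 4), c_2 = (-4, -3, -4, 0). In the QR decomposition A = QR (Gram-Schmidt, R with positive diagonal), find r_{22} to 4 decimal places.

r_{22} = 6.2912

q_1 = c_1/‖c_1‖ = (-4, -3, 4, 4)/7.5498 = (-0.5298, -0.3974, 0.5298, 0.5298).
r_{12} = q_1·c_2 = 1.1921.
u_2 = c_2 − 1.1921·q_1 = (-3.3684, -2.5263, -4.6316, -0.6316).
r_{22} = ‖u_2‖ = 6.2912.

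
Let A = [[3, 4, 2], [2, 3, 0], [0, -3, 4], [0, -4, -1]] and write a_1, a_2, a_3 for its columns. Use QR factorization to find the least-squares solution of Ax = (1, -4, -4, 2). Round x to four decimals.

x = (0.2105, -0.1558, -0.8220)

e_1 = a_1/‖a_1‖ = (3, 2, 0, 0)/3.6056 = (0.8321, 0.5547, 0.0000, 0.0000).
r_{12} = e_1·a_2 = 4.9923.
u_2 = a_2 − 4.9923·e_1 = (-0.1538, 0.2308, -3.0000, -4.0000).
‖u_2‖ = 5.0077, so e_2 = (-0.0307, 0.0461, -0.5991, -0.7988).
r_{13} = e_1·a_3 = 1.6641; r_{23} = e_2·a_3 = -1.6590.
u_3 = a_3 − 1.6641·e_1 + 1.6590·e_2 = (0.5644, -0.8466, 3.0061, -2.3252).
‖u_3‖ = 3.9343, so e_3 = (0.1435, -0.2152, 0.7641, -0.5910).
Qᵀb = (-1.3868, 0.5837, -3.2341).
Back-substitute: x_3 = -3.2341/3.9343 = -0.8220.
x_2 = (0.5837 + 1.6590·(-0.8220))/5.0077 = -0.1558.
x_1 = (-1.3868 − 4.9923·(-0.1558) − 1.6641·(-0.8220))/3.6056 = 0.2105.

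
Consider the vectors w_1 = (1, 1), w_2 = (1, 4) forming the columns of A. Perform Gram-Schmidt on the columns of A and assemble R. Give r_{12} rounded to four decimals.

q_1 = w_1/‖w_1‖ = (1, 1)/1.4142 = (0.7071, 0.7071).
r_{12} = q_1·w_2 = 3.5355.

r_{12} = 3.5355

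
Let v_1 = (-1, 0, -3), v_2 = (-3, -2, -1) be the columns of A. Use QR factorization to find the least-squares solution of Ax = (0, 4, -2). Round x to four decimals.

x = (1.1538, -0.9231)

q_1 = v_1/‖v_1‖ = (-1, 0, -3)/3.1623 = (-0.3162, 0.0000, -0.9487).
r_{12} = q_1·v_2 = 1.8974.
u_2 = v_2 − 1.8974·q_1 = (-2.4000, -2.0000, 0.8000).
‖u_2‖ = 3.2249, so q_2 = (-0.7442, -0.6202, 0.2481).
Qᵀb = (1.8974, -2.9768).
Back-substitute: x_2 = -2.9768/3.2249 = -0.9231.
x_1 = (1.8974 − 1.8974·(-0.9231))/3.1623 = 1.1538.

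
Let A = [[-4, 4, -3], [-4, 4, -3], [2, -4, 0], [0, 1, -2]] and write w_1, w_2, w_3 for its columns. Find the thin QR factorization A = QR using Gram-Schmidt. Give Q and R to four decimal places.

w_1 = (-4, -4, 2, 0); ‖w_1‖ = 6.0000, so q_1 = (-0.6667, -0.6667, 0.3333, 0.0000).
q_1·w_2 = (-0.6667)·4 + (-0.6667)·4 + 0.3333·(-4) + 0.0000·1 = -6.6667.
u_2 = w_2 + 6.6667·q_1 = (-0.4444, -0.4444, -1.7778, 1.0000).
‖u_2‖ = 2.1344, so q_2 = (-0.2082, -0.2082, -0.8329, 0.4685).
q_1·w_3 = (-0.6667)·(-3) + (-0.6667)·(-3) + 0.3333·0 + 0.0000·(-2) = 4.0000; q_2·w_3 = (-0.2082)·(-3) + (-0.2082)·(-3) + (-0.8329)·0 + 0.4685·(-2) = 0.3123.
u_3 = w_3 − 4.0000·q_1 − 0.3123·q_2 = (-0.2683, -0.2683, -1.0732, -2.1463).
‖u_3‖ = 2.4295, so q_3 = (-0.1104, -0.1104, -0.4417, -0.8835).

Q = [[-0.6667, -0.2082, -0.1104], [-0.6667, -0.2082, -0.1104], [0.3333, -0.8329, -0.4417], [0.0000, 0.4685, -0.8835]], R = [[6.0000, -6.6667, 4.0000], [0.0000, 2.1344, 0.3123], [0.0000, 0.0000, 2.4295]]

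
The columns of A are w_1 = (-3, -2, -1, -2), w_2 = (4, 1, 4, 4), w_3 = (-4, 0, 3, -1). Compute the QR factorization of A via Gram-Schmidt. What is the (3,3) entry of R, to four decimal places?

r_{33} = 3.7202

w_1 = (-3, -2, -1, -2); ‖w_1‖ = 4.2426, so e_1 = (-0.7071, -0.4714, -0.2357, -0.4714).
e_1·w_2 = (-0.7071)·4 + (-0.4714)·1 + (-0.2357)·4 + (-0.4714)·4 = -6.1283.
u_2 = w_2 + 6.1283·e_1 = (-0.3333, -1.8889, 2.5556, 1.1111).
‖u_2‖ = 3.3830, so e_2 = (-0.0985, -0.5584, 0.7554, 0.3284).
e_1·w_3 = (-0.7071)·(-4) + (-0.4714)·0 + (-0.2357)·3 + (-0.4714)·(-1) = 2.5927; e_2·w_3 = (-0.0985)·(-4) + (-0.5584)·0 + 0.7554·3 + 0.3284·(-1) = 2.3319.
u_3 = w_3 − 2.5927·e_1 − 2.3319·e_2 = (-1.9369, 2.5243, 1.8495, -0.5437).
r_{33} = ‖u_3‖ = 3.7202.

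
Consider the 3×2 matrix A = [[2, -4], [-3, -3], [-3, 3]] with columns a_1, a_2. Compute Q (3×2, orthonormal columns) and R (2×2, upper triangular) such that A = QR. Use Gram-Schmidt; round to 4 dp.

a_1 = (2, -3, -3); ‖a_1‖ = 4.6904, so e_1 = (0.4264, -0.6396, -0.6396).
e_1·a_2 = 0.4264·(-4) + (-0.6396)·(-3) + (-0.6396)·3 = -1.7056.
u_2 = a_2 + 1.7056·e_1 = (-3.2727, -4.0909, 1.9091).
‖u_2‖ = 5.5759, so e_2 = (-0.5869, -0.7337, 0.3424).

Q = [[0.4264, -0.5869], [-0.6396, -0.7337], [-0.6396, 0.3424]], R = [[4.6904, -1.7056], [0.0000, 5.5759]]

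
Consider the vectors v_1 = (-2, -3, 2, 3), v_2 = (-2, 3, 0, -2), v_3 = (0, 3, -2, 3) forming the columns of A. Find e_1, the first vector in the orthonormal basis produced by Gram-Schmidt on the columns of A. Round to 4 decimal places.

e_1 = (-0.3922, -0.5883, 0.3922, 0.5883)

v_1 = (-2, -3, 2, 3); ‖v_1‖ = 5.0990, so e_1 = (-0.3922, -0.5883, 0.3922, 0.5883).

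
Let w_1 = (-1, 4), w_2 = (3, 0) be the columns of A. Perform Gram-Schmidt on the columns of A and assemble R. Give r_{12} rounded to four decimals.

w_1 = (-1, 4); ‖w_1‖ = 4.1231, so e_1 = (-0.2425, 0.9701).
r_{12} = e_1·w_2 = -0.7276.

r_{12} = -0.7276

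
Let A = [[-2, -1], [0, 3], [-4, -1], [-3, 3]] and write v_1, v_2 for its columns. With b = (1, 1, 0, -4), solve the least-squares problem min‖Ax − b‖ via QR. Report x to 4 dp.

x = (0.2977, -0.4553)

e_1 = v_1/‖v_1‖ = (-2, 0, -4, -3)/5.3852 = (-0.3714, 0.0000, -0.7428, -0.5571).
r_{12} = e_1·v_2 = -0.5571.
u_2 = v_2 + 0.5571·e_1 = (-1.2069, 3.0000, -1.4138, 2.6897).
‖u_2‖ = 4.4373, so e_2 = (-0.2720, 0.6761, -0.3186, 0.6061).
Qᵀb = (1.8570, -2.0205).
Back-substitute: x_2 = -2.0205/4.4373 = -0.4553.
x_1 = (1.8570 + 0.5571·(-0.4553))/5.3852 = 0.2977.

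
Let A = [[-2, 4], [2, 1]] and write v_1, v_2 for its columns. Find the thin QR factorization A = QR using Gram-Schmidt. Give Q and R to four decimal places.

Q = [[-0.7071, 0.7071], [0.7071, 0.7071]], R = [[2.8284, -2.1213], [0.0000, 3.5355]]

v_1 = (-2, 2); ‖v_1‖ = 2.8284, so q_1 = (-0.7071, 0.7071).
q_1·v_2 = (-0.7071)·4 + 0.7071·1 = -2.1213.
u_2 = v_2 + 2.1213·q_1 = (2.5000, 2.5000).
‖u_2‖ = 3.5355, so q_2 = (0.7071, 0.7071).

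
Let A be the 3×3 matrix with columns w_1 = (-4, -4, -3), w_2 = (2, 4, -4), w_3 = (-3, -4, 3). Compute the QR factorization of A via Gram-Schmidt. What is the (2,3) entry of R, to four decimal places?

w_1 = (-4, -4, -3); ‖w_1‖ = 6.4031, so q_1 = (-0.6247, -0.6247, -0.4685).
q_1·w_2 = (-0.6247)·2 + (-0.6247)·4 + (-0.4685)·(-4) = -1.8741.
u_2 = w_2 + 1.8741·q_1 = (0.8293, 2.8293, -4.8780).
‖u_2‖ = 5.6998, so q_2 = (0.1455, 0.4964, -0.8558).
r_{23} = q_2·w_3 = -4.9895.

r_{23} = -4.9895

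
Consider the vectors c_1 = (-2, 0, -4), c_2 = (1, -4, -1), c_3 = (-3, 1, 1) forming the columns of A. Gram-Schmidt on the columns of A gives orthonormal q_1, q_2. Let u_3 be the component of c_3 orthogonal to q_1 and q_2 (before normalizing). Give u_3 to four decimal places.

q_1 = c_1/‖c_1‖ = (-2, 0, -4)/4.4721 = (-0.4472, 0.0000, -0.8944).
r_{12} = q_1·c_2 = 0.4472.
u_2 = c_2 − 0.4472·q_1 = (1.2000, -4.0000, -0.6000).
‖u_2‖ = 4.2190, so q_2 = (0.2844, -0.9481, -0.1422).
r_{13} = q_1·c_3 = 0.4472; r_{23} = q_2·c_3 = -1.9436.
u_3 = c_3 − 0.4472·q_1 + 1.9436·q_2 = (-2.2472, -0.8427, 1.1236).

u_3 = (-2.2472, -0.8427, 1.1236)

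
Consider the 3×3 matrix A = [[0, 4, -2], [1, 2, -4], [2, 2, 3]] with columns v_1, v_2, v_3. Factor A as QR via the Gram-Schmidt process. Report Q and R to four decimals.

Q = [[0.0000, 0.9759, 0.2182], [0.4472, 0.1952, -0.8729], [0.8944, -0.0976, 0.4364]], R = [[2.2361, 2.6833, 0.8944], [0.0000, 4.0988, -3.0253], [0.0000, 0.0000, 4.3644]]

q_1 = v_1/‖v_1‖ = (0, 1, 2)/2.2361 = (0.0000, 0.4472, 0.8944).
r_{12} = q_1·v_2 = 2.6833.
u_2 = v_2 − 2.6833·q_1 = (4.0000, 0.8000, -0.4000).
‖u_2‖ = 4.0988, so q_2 = (0.9759, 0.1952, -0.0976).
r_{13} = q_1·v_3 = 0.8944; r_{23} = q_2·v_3 = -3.0253.
u_3 = v_3 − 0.8944·q_1 + 3.0253·q_2 = (0.9524, -3.8095, 1.9048).
‖u_3‖ = 4.3644, so q_3 = (0.2182, -0.8729, 0.4364).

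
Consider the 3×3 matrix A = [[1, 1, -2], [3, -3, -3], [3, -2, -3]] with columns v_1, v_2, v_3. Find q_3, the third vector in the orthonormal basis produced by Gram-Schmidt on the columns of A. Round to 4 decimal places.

q_3 = (-0.3586, -0.5976, 0.7171)

q_1 = v_1/‖v_1‖ = (1, 3, 3)/4.3589 = (0.2294, 0.6882, 0.6882).
r_{12} = q_1·v_2 = -3.2118.
u_2 = v_2 + 3.2118·q_1 = (1.7368, -0.7895, 0.2105).
‖u_2‖ = 1.9194, so q_2 = (0.9049, -0.4113, 0.1097).
r_{13} = q_1·v_3 = -4.5883; r_{23} = q_2·v_3 = -0.9049.
u_3 = v_3 + 4.5883·q_1 + 0.9049·q_2 = (-0.1286, -0.2143, 0.2571).
‖u_3‖ = 0.3586, so q_3 = (-0.3586, -0.5976, 0.7171).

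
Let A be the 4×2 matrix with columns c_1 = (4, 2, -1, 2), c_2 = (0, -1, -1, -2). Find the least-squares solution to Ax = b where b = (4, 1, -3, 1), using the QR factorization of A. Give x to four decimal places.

q_1 = c_1/‖c_1‖ = (4, 2, -1, 2)/5.0000 = (0.8000, 0.4000, -0.2000, 0.4000).
r_{12} = q_1·c_2 = -1.0000.
u_2 = c_2 + 1.0000·q_1 = (0.8000, -0.6000, -1.2000, -1.6000).
‖u_2‖ = 2.2361, so q_2 = (0.3578, -0.2683, -0.5367, -0.7155).
Qᵀb = (4.6000, 2.0572).
Back-substitute: x_2 = 2.0572/2.2361 = 0.9200.
x_1 = (4.6000 + 1.0000·0.9200)/5.0000 = 1.1040.

x = (1.1040, 0.9200)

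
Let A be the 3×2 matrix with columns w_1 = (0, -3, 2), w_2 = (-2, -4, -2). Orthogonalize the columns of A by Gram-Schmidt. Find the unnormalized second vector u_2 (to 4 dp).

w_1 = (0, -3, 2); ‖w_1‖ = 3.6056, so q_1 = (0.0000, -0.8321, 0.5547).
q_1·w_2 = 0.0000·(-2) + (-0.8321)·(-4) + 0.5547·(-2) = 2.2188.
u_2 = w_2 − 2.2188·q_1 = (-2.0000, -2.1538, -3.2308).

u_2 = (-2.0000, -2.1538, -3.2308)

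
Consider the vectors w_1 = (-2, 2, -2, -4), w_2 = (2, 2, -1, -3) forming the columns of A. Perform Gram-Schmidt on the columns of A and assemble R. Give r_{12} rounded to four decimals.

r_{12} = 2.6458

w_1 = (-2, 2, -2, -4); ‖w_1‖ = 5.2915, so q_1 = (-0.3780, 0.3780, -0.3780, -0.7559).
r_{12} = q_1·w_2 = 2.6458.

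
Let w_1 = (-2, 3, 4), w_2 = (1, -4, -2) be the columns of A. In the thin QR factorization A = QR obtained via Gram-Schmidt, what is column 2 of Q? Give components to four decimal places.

e_2 = (-0.2491, -0.8305, 0.4983)

w_1 = (-2, 3, 4); ‖w_1‖ = 5.3852, so e_1 = (-0.3714, 0.5571, 0.7428).
e_1·w_2 = (-0.3714)·1 + 0.5571·(-4) + 0.7428·(-2) = -4.0853.
u_2 = w_2 + 4.0853·e_1 = (-0.5172, -1.7241, 1.0345).
‖u_2‖ = 2.0761, so e_2 = (-0.2491, -0.8305, 0.4983).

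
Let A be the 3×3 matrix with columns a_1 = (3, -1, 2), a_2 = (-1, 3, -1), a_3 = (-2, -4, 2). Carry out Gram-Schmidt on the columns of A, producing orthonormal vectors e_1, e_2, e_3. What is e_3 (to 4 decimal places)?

a_1 = (3, -1, 2); ‖a_1‖ = 3.7417, so e_1 = (0.8018, -0.2673, 0.5345).
e_1·a_2 = 0.8018·(-1) + (-0.2673)·3 + 0.5345·(-1) = -2.1381.
u_2 = a_2 + 2.1381·e_1 = (0.7143, 2.4286, 0.1429).
‖u_2‖ = 2.5355, so e_2 = (0.2817, 0.9578, 0.0563).
e_1·a_3 = 0.8018·(-2) + (-0.2673)·(-4) + 0.5345·2 = 0.5345; e_2·a_3 = 0.2817·(-2) + 0.9578·(-4) + 0.0563·2 = -4.2821.
u_3 = a_3 − 0.5345·e_1 + 4.2821·e_2 = (-1.2222, 0.2444, 1.9556).
‖u_3‖ = 2.3190, so e_3 = (-0.5270, 0.1054, 0.8433).

e_3 = (-0.5270, 0.1054, 0.8433)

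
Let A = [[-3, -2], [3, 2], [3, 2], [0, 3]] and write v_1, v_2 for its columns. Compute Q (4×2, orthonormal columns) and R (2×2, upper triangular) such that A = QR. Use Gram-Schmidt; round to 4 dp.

v_1 = (-3, 3, 3, 0); ‖v_1‖ = 5.1962, so q_1 = (-0.5774, 0.5774, 0.5774, 0.0000).
q_1·v_2 = (-0.5774)·(-2) + 0.5774·2 + 0.5774·2 + 0.0000·3 = 3.4641.
u_2 = v_2 − 3.4641·q_1 = (0.0000, 0.0000, 0.0000, 3.0000).
‖u_2‖ = 3.0000, so q_2 = (0.0000, 0.0000, 0.0000, 1.0000).

Q = [[-0.5774, 0.0000], [0.5774, 0.0000], [0.5774, 0.0000], [0.0000, 1.0000]], R = [[5.1962, 3.4641], [0.0000, 3.0000]]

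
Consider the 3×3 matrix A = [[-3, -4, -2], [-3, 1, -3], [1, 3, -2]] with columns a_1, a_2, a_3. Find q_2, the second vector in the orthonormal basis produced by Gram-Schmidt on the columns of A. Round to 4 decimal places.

q_2 = (-0.4905, 0.6745, 0.5518)

q_1 = a_1/‖a_1‖ = (-3, -3, 1)/4.3589 = (-0.6882, -0.6882, 0.2294).
r_{12} = q_1·a_2 = 2.7530.
u_2 = a_2 − 2.7530·q_1 = (-2.1053, 2.8947, 2.3684).
‖u_2‖ = 4.2920, so q_2 = (-0.4905, 0.6745, 0.5518).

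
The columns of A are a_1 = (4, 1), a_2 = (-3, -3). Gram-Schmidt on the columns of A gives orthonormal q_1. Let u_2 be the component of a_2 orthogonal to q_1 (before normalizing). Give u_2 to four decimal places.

u_2 = (0.5294, -2.1176)

q_1 = a_1/‖a_1‖ = (4, 1)/4.1231 = (0.9701, 0.2425).
r_{12} = q_1·a_2 = -3.6380.
u_2 = a_2 + 3.6380·q_1 = (0.5294, -2.1176).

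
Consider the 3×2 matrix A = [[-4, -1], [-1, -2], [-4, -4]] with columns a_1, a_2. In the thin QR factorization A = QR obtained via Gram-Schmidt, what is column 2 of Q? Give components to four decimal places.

q_2 = (0.6623, -0.5298, -0.5298)

a_1 = (-4, -1, -4); ‖a_1‖ = 5.7446, so q_1 = (-0.6963, -0.1741, -0.6963).
q_1·a_2 = (-0.6963)·(-1) + (-0.1741)·(-2) + (-0.6963)·(-4) = 3.8297.
u_2 = a_2 − 3.8297·q_1 = (1.6667, -1.3333, -1.3333).
‖u_2‖ = 2.5166, so q_2 = (0.6623, -0.5298, -0.5298).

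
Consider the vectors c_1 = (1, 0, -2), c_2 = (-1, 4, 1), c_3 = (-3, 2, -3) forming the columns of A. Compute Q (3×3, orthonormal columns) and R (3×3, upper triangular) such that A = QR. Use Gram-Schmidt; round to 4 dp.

Q = [[0.4472, -0.0994, -0.8889], [0.0000, 0.9938, -0.1111], [-0.8944, -0.0497, -0.4444]], R = [[2.2361, -1.3416, 1.3416], [0.0000, 4.0249, 2.4348], [0.0000, 0.0000, 3.7778]]

c_1 = (1, 0, -2); ‖c_1‖ = 2.2361, so e_1 = (0.4472, 0.0000, -0.8944).
e_1·c_2 = 0.4472·(-1) + 0.0000·4 + (-0.8944)·1 = -1.3416.
u_2 = c_2 + 1.3416·e_1 = (-0.4000, 4.0000, -0.2000).
‖u_2‖ = 4.0249, so e_2 = (-0.0994, 0.9938, -0.0497).
e_1·c_3 = 0.4472·(-3) + 0.0000·2 + (-0.8944)·(-3) = 1.3416; e_2·c_3 = (-0.0994)·(-3) + 0.9938·2 + (-0.0497)·(-3) = 2.4348.
u_3 = c_3 − 1.3416·e_1 − 2.4348·e_2 = (-3.3580, -0.4198, -1.6790).
‖u_3‖ = 3.7778, so e_3 = (-0.8889, -0.1111, -0.4444).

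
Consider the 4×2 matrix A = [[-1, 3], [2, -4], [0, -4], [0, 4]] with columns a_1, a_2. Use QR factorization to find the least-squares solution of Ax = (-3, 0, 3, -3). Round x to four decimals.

x = (-1.1707, -0.8049)

a_1 = (-1, 2, 0, 0); ‖a_1‖ = 2.2361, so e_1 = (-0.4472, 0.8944, 0.0000, 0.0000).
e_1·a_2 = (-0.4472)·3 + 0.8944·(-4) + 0.0000·(-4) + 0.0000·4 = -4.9193.
u_2 = a_2 + 4.9193·e_1 = (0.8000, 0.4000, -4.0000, 4.0000).
‖u_2‖ = 5.7271, so e_2 = (0.1397, 0.0698, -0.6984, 0.6984).
Qᵀb = (1.3416, -4.6096).
Back-substitute: x_2 = -4.6096/5.7271 = -0.8049.
x_1 = (1.3416 + 4.9193·(-0.8049))/2.2361 = -1.1707.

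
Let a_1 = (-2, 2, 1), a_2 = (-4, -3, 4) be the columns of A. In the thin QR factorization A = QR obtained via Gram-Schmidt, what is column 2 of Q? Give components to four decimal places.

e_2 = (-0.4384, -0.7124, 0.5480)

a_1 = (-2, 2, 1); ‖a_1‖ = 3.0000, so e_1 = (-0.6667, 0.6667, 0.3333).
e_1·a_2 = (-0.6667)·(-4) + 0.6667·(-3) + 0.3333·4 = 2.0000.
u_2 = a_2 − 2.0000·e_1 = (-2.6667, -4.3333, 3.3333).
‖u_2‖ = 6.0828, so e_2 = (-0.4384, -0.7124, 0.5480).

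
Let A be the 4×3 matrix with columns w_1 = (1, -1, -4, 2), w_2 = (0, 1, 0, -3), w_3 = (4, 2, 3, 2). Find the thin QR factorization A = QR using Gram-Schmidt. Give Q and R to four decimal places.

Q = [[0.2132, 0.1141, 0.8709], [-0.2132, 0.2446, 0.4332], [-0.8528, -0.4565, 0.1816], [0.4264, -0.8478, 0.1444]], R = [[4.6904, -1.4924, -1.2792], [0.0000, 2.7880, -2.1195], [0.0000, 0.0000, 5.1838]]

q_1 = w_1/‖w_1‖ = (1, -1, -4, 2)/4.6904 = (0.2132, -0.2132, -0.8528, 0.4264).
r_{12} = q_1·w_2 = -1.4924.
u_2 = w_2 + 1.4924·q_1 = (0.3182, 0.6818, -1.2727, -2.3636).
‖u_2‖ = 2.7880, so q_2 = (0.1141, 0.2446, -0.4565, -0.8478).
r_{13} = q_1·w_3 = -1.2792; r_{23} = q_2·w_3 = -2.1195.
u_3 = w_3 + 1.2792·q_1 + 2.1195·q_2 = (4.5146, 2.2456, 0.9415, 0.7485).
‖u_3‖ = 5.1838, so q_3 = (0.8709, 0.4332, 0.1816, 0.1444).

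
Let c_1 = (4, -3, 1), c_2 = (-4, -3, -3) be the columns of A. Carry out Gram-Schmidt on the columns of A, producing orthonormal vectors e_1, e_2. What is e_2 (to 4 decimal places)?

e_1 = c_1/‖c_1‖ = (4, -3, 1)/5.0990 = (0.7845, -0.5883, 0.1961).
r_{12} = e_1·c_2 = -1.9612.
u_2 = c_2 + 1.9612·e_1 = (-2.4615, -4.1538, -2.6154).
‖u_2‖ = 5.4913, so e_2 = (-0.4483, -0.7564, -0.4763).

e_2 = (-0.4483, -0.7564, -0.4763)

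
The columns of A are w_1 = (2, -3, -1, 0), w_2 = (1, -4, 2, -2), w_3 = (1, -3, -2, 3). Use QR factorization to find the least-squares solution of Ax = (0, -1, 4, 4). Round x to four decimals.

e_1 = w_1/‖w_1‖ = (2, -3, -1, 0)/3.7417 = (0.5345, -0.8018, -0.2673, 0.0000).
r_{12} = e_1·w_2 = 3.2071.
u_2 = w_2 − 3.2071·e_1 = (-0.7143, -1.4286, 2.8571, -2.0000).
‖u_2‖ = 3.8359, so e_2 = (-0.1862, -0.3724, 0.7448, -0.5214).
r_{13} = e_1·w_3 = 3.4744; r_{23} = e_2·w_3 = -2.1228.
u_3 = w_3 − 3.4744·e_1 + 2.1228·e_2 = (-1.2524, -1.0049, 0.5097, 1.8932).
‖u_3‖ = 2.5342, so e_3 = (-0.4942, -0.3965, 0.2011, 0.7471).
Qᵀb = (-0.2673, 1.2662, 4.1892).
Back-substitute: x_3 = 4.1892/2.5342 = 1.6531.
x_2 = (1.2662 + 2.1228·1.6531)/3.8359 = 1.2449.
x_1 = (-0.2673 − 3.2071·1.2449 − 3.4744·1.6531)/3.7417 = -2.6735.

x = (-2.6735, 1.2449, 1.6531)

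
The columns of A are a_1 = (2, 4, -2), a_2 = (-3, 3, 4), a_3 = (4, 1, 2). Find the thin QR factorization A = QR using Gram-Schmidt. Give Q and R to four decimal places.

a_1 = (2, 4, -2); ‖a_1‖ = 4.8990, so q_1 = (0.4082, 0.8165, -0.4082).
q_1·a_2 = 0.4082·(-3) + 0.8165·3 + (-0.4082)·4 = -0.4082.
u_2 = a_2 + 0.4082·q_1 = (-2.8333, 3.3333, 3.8333).
‖u_2‖ = 5.8166, so q_2 = (-0.4871, 0.5731, 0.6590).
q_1·a_3 = 0.4082·4 + 0.8165·1 + (-0.4082)·2 = 1.6330; q_2·a_3 = (-0.4871)·4 + 0.5731·1 + 0.6590·2 = -0.0573.
u_3 = a_3 − 1.6330·q_1 + 0.0573·q_2 = (3.3054, -0.3005, 2.7044).
‖u_3‖ = 4.2814, so q_3 = (0.7720, -0.0702, 0.6317).

Q = [[0.4082, -0.4871, 0.7720], [0.8165, 0.5731, -0.0702], [-0.4082, 0.6590, 0.6317]], R = [[4.8990, -0.4082, 1.6330], [0.0000, 5.8166, -0.0573], [0.0000, 0.0000, 4.2814]]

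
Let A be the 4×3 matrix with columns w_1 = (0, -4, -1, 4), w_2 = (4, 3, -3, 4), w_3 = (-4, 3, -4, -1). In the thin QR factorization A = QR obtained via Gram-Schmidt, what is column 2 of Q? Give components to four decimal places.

q_1 = w_1/‖w_1‖ = (0, -4, -1, 4)/5.7446 = (0.0000, -0.6963, -0.1741, 0.6963).
r_{12} = q_1·w_2 = 1.2185.
u_2 = w_2 − 1.2185·q_1 = (4.0000, 3.8485, -2.7879, 3.1515).
‖u_2‖ = 6.9653, so q_2 = (0.5743, 0.5525, -0.4003, 0.4525).

q_2 = (0.5743, 0.5525, -0.4003, 0.4525)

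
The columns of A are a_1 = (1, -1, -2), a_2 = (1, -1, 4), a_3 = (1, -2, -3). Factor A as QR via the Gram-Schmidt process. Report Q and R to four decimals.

a_1 = (1, -1, -2); ‖a_1‖ = 2.4495, so e_1 = (0.4082, -0.4082, -0.8165).
e_1·a_2 = 0.4082·1 + (-0.4082)·(-1) + (-0.8165)·4 = -2.4495.
u_2 = a_2 + 2.4495·e_1 = (2.0000, -2.0000, 2.0000).
‖u_2‖ = 3.4641, so e_2 = (0.5774, -0.5774, 0.5774).
e_1·a_3 = 0.4082·1 + (-0.4082)·(-2) + (-0.8165)·(-3) = 3.6742; e_2·a_3 = 0.5774·1 + (-0.5774)·(-2) + 0.5774·(-3) = 0.0000.
u_3 = a_3 − 3.6742·e_1 − 0.0000·e_2 = (-0.5000, -0.5000, 0.0000).
‖u_3‖ = 0.7071, so e_3 = (-0.7071, -0.7071, 0.0000).

Q = [[0.4082, 0.5774, -0.7071], [-0.4082, -0.5774, -0.7071], [-0.8165, 0.5774, 0.0000]], R = [[2.4495, -2.4495, 3.6742], [0.0000, 3.4641, 0.0000], [0.0000, 0.0000, 0.7071]]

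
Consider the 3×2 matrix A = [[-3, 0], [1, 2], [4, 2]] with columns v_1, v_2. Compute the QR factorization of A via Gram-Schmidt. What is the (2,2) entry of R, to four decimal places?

q_1 = v_1/‖v_1‖ = (-3, 1, 4)/5.0990 = (-0.5883, 0.1961, 0.7845).
r_{12} = q_1·v_2 = 1.9612.
u_2 = v_2 − 1.9612·q_1 = (1.1538, 1.6154, 0.4615).
r_{22} = ‖u_2‖ = 2.0381.

r_{22} = 2.0381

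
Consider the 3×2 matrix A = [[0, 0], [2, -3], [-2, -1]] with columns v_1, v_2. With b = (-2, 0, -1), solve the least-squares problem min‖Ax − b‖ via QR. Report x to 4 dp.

v_1 = (0, 2, -2); ‖v_1‖ = 2.8284, so q_1 = (0.0000, 0.7071, -0.7071).
q_1·v_2 = 0.0000·0 + 0.7071·(-3) + (-0.7071)·(-1) = -1.4142.
u_2 = v_2 + 1.4142·q_1 = (0.0000, -2.0000, -2.0000).
‖u_2‖ = 2.8284, so q_2 = (0.0000, -0.7071, -0.7071).
Qᵀb = (0.7071, 0.7071).
Back-substitute: x_2 = 0.7071/2.8284 = 0.2500.
x_1 = (0.7071 + 1.4142·0.2500)/2.8284 = 0.3750.

x = (0.3750, 0.2500)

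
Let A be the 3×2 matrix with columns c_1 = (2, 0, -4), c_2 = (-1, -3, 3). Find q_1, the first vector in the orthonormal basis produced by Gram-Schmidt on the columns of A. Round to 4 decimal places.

q_1 = (0.4472, 0.0000, -0.8944)

c_1 = (2, 0, -4); ‖c_1‖ = 4.4721, so q_1 = (0.4472, 0.0000, -0.8944).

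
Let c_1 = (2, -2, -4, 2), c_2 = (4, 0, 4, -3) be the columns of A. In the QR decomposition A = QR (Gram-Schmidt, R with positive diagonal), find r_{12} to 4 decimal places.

r_{12} = -2.6458

c_1 = (2, -2, -4, 2); ‖c_1‖ = 5.2915, so q_1 = (0.3780, -0.3780, -0.7559, 0.3780).
r_{12} = q_1·c_2 = -2.6458.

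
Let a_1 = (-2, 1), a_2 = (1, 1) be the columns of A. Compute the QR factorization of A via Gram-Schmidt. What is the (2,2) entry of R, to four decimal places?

q_1 = a_1/‖a_1‖ = (-2, 1)/2.2361 = (-0.8944, 0.4472).
r_{12} = q_1·a_2 = -0.4472.
u_2 = a_2 + 0.4472·q_1 = (0.6000, 1.2000).
r_{22} = ‖u_2‖ = 1.3416.

r_{22} = 1.3416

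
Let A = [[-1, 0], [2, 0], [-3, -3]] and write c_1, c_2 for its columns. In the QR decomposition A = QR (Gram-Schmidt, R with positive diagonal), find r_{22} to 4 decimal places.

r_{22} = 1.7928

q_1 = c_1/‖c_1‖ = (-1, 2, -3)/3.7417 = (-0.2673, 0.5345, -0.8018).
r_{12} = q_1·c_2 = 2.4054.
u_2 = c_2 − 2.4054·q_1 = (0.6429, -1.2857, -1.0714).
r_{22} = ‖u_2‖ = 1.7928.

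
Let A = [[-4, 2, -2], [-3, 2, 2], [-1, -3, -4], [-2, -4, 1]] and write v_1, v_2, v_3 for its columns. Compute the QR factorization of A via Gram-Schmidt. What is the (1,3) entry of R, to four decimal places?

r_{13} = 0.7303

q_1 = v_1/‖v_1‖ = (-4, -3, -1, -2)/5.4772 = (-0.7303, -0.5477, -0.1826, -0.3651).
r_{13} = q_1·v_3 = 0.7303.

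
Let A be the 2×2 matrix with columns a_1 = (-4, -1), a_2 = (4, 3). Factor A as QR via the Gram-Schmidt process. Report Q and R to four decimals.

Q = [[-0.9701, -0.2425], [-0.2425, 0.9701]], R = [[4.1231, -4.6082], [0.0000, 1.9403]]

q_1 = a_1/‖a_1‖ = (-4, -1)/4.1231 = (-0.9701, -0.2425).
r_{12} = q_1·a_2 = -4.6082.
u_2 = a_2 + 4.6082·q_1 = (-0.4706, 1.8824).
‖u_2‖ = 1.9403, so q_2 = (-0.2425, 0.9701).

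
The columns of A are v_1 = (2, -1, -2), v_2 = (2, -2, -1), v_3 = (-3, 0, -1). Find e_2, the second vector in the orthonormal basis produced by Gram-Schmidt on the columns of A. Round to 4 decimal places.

e_1 = v_1/‖v_1‖ = (2, -1, -2)/3.0000 = (0.6667, -0.3333, -0.6667).
r_{12} = e_1·v_2 = 2.6667.
u_2 = v_2 − 2.6667·e_1 = (0.2222, -1.1111, 0.7778).
‖u_2‖ = 1.3744, so e_2 = (0.1617, -0.8085, 0.5659).

e_2 = (0.1617, -0.8085, 0.5659)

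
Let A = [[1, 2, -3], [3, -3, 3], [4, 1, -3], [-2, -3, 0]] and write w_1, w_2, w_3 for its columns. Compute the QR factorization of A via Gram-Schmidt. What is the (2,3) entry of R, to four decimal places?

r_{23} = -3.6520

q_1 = w_1/‖w_1‖ = (1, 3, 4, -2)/5.4772 = (0.1826, 0.5477, 0.7303, -0.3651).
r_{12} = q_1·w_2 = 0.5477.
u_2 = w_2 − 0.5477·q_1 = (1.9000, -3.3000, 0.6000, -2.8000).
‖u_2‖ = 4.7645, so q_2 = (0.3988, -0.6926, 0.1259, -0.5877).
r_{23} = q_2·w_3 = -3.6520.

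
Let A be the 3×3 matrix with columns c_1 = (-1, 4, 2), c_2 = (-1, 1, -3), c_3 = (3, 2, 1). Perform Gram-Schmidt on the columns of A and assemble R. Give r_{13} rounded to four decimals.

r_{13} = 1.5275

e_1 = c_1/‖c_1‖ = (-1, 4, 2)/4.5826 = (-0.2182, 0.8729, 0.4364).
r_{13} = e_1·c_3 = 1.5275.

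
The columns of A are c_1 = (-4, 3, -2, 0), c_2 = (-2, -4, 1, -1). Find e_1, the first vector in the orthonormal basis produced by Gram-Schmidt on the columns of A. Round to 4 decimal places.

c_1 = (-4, 3, -2, 0); ‖c_1‖ = 5.3852, so e_1 = (-0.7428, 0.5571, -0.3714, 0.0000).

e_1 = (-0.7428, 0.5571, -0.3714, 0.0000)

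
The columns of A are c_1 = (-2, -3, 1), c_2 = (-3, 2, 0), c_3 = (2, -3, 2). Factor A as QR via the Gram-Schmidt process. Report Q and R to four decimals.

Q = [[-0.5345, -0.8321, 0.1482], [-0.8018, 0.5547, 0.2224], [0.2673, 0.0000, 0.9636]], R = [[3.7417, 0.0000, 1.8708], [0.0000, 3.6056, -3.3282], [0.0000, 0.0000, 1.5566]]

q_1 = c_1/‖c_1‖ = (-2, -3, 1)/3.7417 = (-0.5345, -0.8018, 0.2673).
r_{12} = q_1·c_2 = 0.0000.
u_2 = c_2 + 0.0000·q_1 = (-3.0000, 2.0000, 0.0000).
‖u_2‖ = 3.6056, so q_2 = (-0.8321, 0.5547, 0.0000).
r_{13} = q_1·c_3 = 1.8708; r_{23} = q_2·c_3 = -3.3282.
u_3 = c_3 − 1.8708·q_1 + 3.3282·q_2 = (0.2308, 0.3462, 1.5000).
‖u_3‖ = 1.5566, so q_3 = (0.1482, 0.2224, 0.9636).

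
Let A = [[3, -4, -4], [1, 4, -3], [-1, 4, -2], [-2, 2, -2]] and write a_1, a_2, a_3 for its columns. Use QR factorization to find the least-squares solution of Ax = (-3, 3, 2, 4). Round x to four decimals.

a_1 = (3, 1, -1, -2); ‖a_1‖ = 3.8730, so q_1 = (0.7746, 0.2582, -0.2582, -0.5164).
q_1·a_2 = 0.7746·(-4) + 0.2582·4 + (-0.2582)·4 + (-0.5164)·2 = -4.1312.
u_2 = a_2 + 4.1312·q_1 = (-0.8000, 5.0667, 2.9333, -0.1333).
‖u_2‖ = 5.9104, so q_2 = (-0.1354, 0.8572, 0.4963, -0.0226).
q_1·a_3 = 0.7746·(-4) + 0.2582·(-3) + (-0.2582)·(-2) + (-0.5164)·(-2) = -2.3238; q_2·a_3 = (-0.1354)·(-4) + 0.8572·(-3) + 0.4963·(-2) + (-0.0226)·(-2) = -2.9778.
u_3 = a_3 + 2.3238·q_1 + 2.9778·q_2 = (-2.6031, 0.1527, -1.1221, -3.2672).
‖u_3‖ = 4.3281, so q_3 = (-0.6014, 0.0353, -0.2593, -0.7549).
Qᵀb = (-4.1312, 3.8801, -1.6279).
Back-substitute: x_3 = -1.6279/4.3281 = -0.3761.
x_2 = (3.8801 + 2.9778·(-0.3761))/5.9104 = 0.4670.
x_1 = (-4.1312 + 4.1312·0.4670 + 2.3238·(-0.3761))/3.8730 = -0.7942.

x = (-0.7942, 0.4670, -0.3761)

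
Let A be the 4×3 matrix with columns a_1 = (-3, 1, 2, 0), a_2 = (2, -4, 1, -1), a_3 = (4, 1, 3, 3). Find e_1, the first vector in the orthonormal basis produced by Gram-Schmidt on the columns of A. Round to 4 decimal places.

a_1 = (-3, 1, 2, 0); ‖a_1‖ = 3.7417, so e_1 = (-0.8018, 0.2673, 0.5345, 0.0000).

e_1 = (-0.8018, 0.2673, 0.5345, 0.0000)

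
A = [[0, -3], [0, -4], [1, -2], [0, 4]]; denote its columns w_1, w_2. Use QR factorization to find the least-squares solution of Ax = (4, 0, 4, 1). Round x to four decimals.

q_1 = w_1/‖w_1‖ = (0, 0, 1, 0)/1.0000 = (0.0000, 0.0000, 1.0000, 0.0000).
r_{12} = q_1·w_2 = -2.0000.
u_2 = w_2 + 2.0000·q_1 = (-3.0000, -4.0000, 0.0000, 4.0000).
‖u_2‖ = 6.4031, so q_2 = (-0.4685, -0.6247, 0.0000, 0.6247).
Qᵀb = (4.0000, -1.2494).
Back-substitute: x_2 = -1.2494/6.4031 = -0.1951.
x_1 = (4.0000 + 2.0000·(-0.1951))/1.0000 = 3.6098.

x = (3.6098, -0.1951)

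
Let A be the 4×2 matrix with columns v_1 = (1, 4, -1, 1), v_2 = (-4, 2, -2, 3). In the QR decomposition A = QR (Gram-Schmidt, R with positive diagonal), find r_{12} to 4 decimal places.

r_{12} = 2.0647

v_1 = (1, 4, -1, 1); ‖v_1‖ = 4.3589, so q_1 = (0.2294, 0.9177, -0.2294, 0.2294).
r_{12} = q_1·v_2 = 2.0647.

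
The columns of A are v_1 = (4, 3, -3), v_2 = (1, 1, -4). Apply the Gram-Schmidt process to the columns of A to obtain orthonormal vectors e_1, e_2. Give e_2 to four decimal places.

e_2 = (-0.4546, -0.2490, -0.8552)

e_1 = v_1/‖v_1‖ = (4, 3, -3)/5.8310 = (0.6860, 0.5145, -0.5145).
r_{12} = e_1·v_2 = 3.2585.
u_2 = v_2 − 3.2585·e_1 = (-1.2353, -0.6765, -2.3235).
‖u_2‖ = 2.7170, so e_2 = (-0.4546, -0.2490, -0.8552).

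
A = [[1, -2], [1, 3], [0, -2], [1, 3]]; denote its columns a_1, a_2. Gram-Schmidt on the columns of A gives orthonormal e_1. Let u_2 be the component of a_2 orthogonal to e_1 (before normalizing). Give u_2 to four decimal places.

u_2 = (-3.3333, 1.6667, -2.0000, 1.6667)

a_1 = (1, 1, 0, 1); ‖a_1‖ = 1.7321, so e_1 = (0.5774, 0.5774, 0.0000, 0.5774).
e_1·a_2 = 0.5774·(-2) + 0.5774·3 + 0.0000·(-2) + 0.5774·3 = 2.3094.
u_2 = a_2 − 2.3094·e_1 = (-3.3333, 1.6667, -2.0000, 1.6667).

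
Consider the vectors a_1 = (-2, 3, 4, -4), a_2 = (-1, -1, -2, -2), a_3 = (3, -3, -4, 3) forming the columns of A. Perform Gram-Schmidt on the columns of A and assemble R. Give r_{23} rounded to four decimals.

r_{23} = 0.3306

a_1 = (-2, 3, 4, -4); ‖a_1‖ = 6.7082, so e_1 = (-0.2981, 0.4472, 0.5963, -0.5963).
e_1·a_2 = (-0.2981)·(-1) + 0.4472·(-1) + 0.5963·(-2) + (-0.5963)·(-2) = -0.1491.
u_2 = a_2 + 0.1491·e_1 = (-1.0444, -0.9333, -1.9111, -2.0889).
‖u_2‖ = 3.1588, so e_2 = (-0.3306, -0.2955, -0.6050, -0.6613).
r_{23} = e_2·a_3 = 0.3306.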